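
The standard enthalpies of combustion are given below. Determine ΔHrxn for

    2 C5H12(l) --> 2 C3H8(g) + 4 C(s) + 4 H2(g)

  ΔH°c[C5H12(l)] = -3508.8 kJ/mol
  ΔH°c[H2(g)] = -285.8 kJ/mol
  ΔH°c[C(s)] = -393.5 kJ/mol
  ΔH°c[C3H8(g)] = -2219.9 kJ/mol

Using ΔH = Σ nΔHc°(reactants) − Σ nΔHc°(products):
= [2·(-3508.8)] − [2·(-2219.9) + 4·(-393.5) + 4·(-285.8)]
= 139.4 kJ/mol

ΔHrxn = 139.4 kJ/mol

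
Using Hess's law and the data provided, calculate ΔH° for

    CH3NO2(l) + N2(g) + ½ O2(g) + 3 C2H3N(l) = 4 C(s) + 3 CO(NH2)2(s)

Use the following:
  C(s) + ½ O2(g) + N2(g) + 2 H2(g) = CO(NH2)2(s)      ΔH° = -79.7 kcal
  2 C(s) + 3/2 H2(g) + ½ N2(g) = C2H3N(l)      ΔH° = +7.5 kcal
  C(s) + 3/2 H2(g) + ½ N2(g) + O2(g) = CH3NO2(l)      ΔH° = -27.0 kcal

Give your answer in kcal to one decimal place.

ΔH° = -234.6 kcal

equation 1 × 3 (×3 to match 3 CO(NH2)2(s) in the target): (3)·(-79.7) = -239.1 kcal
equation 2 reversed and × 3 (C2H3N(l) must end up as a reactant; scale by 3 for the 3 C2H3N(l)): (-3)·(+7.5) = -22.5 kcal
equation 3 reversed (CH3NO2(l) must end up as a reactant): +27.0 kcal
ΔH° = (-239.1) + (-22.5) + (+27.0) = -234.6 kcal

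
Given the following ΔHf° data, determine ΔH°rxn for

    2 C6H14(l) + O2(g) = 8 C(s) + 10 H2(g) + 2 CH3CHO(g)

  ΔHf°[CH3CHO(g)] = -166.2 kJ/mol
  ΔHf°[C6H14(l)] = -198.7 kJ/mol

Products: 8·(+0.0) + 10·(+0.0) + 2·(-166.2) = -332.4
Reactants: 2·(-198.7) + 1·(+0.0) = -397.4
ΔH°rxn = (-332.4) − (-397.4) = 65.0 kJ/mol

ΔH°rxn = 65.0 kJ/mol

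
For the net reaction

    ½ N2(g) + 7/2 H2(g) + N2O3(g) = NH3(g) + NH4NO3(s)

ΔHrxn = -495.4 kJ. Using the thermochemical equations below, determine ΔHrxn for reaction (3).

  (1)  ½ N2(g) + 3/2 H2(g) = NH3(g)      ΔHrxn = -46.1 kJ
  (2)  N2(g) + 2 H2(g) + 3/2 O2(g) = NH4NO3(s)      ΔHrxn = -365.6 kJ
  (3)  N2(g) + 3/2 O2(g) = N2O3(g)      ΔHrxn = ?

(1) as written (NH3(g) already on the product side): -46.1 kJ
(2) as written (NH4NO3(s) already on the product side): -365.6 kJ
(3) reversed (N2O3(g) must end up as a reactant): contributes −x
-495.4 = (-46.1) + (-365.6) − x
x = (-495.4 − (-411.7)) / (-1) = 83.7 kJ

ΔHrxn = 83.7 kJ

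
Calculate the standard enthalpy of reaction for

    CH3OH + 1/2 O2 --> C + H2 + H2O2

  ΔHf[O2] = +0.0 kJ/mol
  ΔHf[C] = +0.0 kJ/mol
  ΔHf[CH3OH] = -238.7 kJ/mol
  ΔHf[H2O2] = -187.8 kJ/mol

ΔH_rxn = 50.9 kJ/mol

Products: 1·(+0.0) + 1·(+0.0) + 1·(-187.8) = -187.8
Reactants: 1·(-238.7) + 1/2·(+0.0) = -238.7
ΔH_rxn = (-187.8) − (-238.7) = 50.9 kJ/mol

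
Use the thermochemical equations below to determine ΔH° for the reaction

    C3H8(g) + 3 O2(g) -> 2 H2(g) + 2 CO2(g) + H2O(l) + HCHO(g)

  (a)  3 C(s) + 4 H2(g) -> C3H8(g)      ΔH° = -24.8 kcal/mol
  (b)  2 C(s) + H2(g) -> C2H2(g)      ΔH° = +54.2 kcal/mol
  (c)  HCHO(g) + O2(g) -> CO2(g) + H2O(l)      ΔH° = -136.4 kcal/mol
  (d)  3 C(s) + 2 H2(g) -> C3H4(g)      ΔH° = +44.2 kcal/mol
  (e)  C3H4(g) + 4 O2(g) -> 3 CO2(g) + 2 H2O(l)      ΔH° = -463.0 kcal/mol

(a) reversed: +24.8 kcal/mol
(b): not needed.
(c) reversed: +136.4 kcal/mol
(d) as written: +44.2 kcal/mol
(e) as written: -463.0 kcal/mol
Summing the manipulated equations, ΔH° = (-1)·(-24.8) + (-1)·(-136.4) + (1)·(+44.2) + (1)·(-463.0) = -257.6 kcal/mol

ΔH° = -257.6 kcal/mol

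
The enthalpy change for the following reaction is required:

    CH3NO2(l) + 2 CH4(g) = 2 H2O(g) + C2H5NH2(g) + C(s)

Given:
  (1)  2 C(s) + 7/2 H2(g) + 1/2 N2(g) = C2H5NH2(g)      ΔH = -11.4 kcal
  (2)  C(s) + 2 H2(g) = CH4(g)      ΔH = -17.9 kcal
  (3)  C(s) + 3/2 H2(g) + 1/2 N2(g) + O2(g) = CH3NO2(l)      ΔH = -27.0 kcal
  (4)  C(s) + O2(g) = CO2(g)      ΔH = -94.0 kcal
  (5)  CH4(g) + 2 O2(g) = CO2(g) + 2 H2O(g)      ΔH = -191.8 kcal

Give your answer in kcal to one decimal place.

(1) as written (C2H5NH2(g) already on the product side): -11.4 kcal
(2) reversed: +17.9 kcal
(3) reversed (CH3NO2(l) must end up as a reactant): +27.0 kcal
(4) reversed: +94.0 kcal
(5) as written (H2O(g) already on the product side): -191.8 kcal
ΔH = (-11.4) + (+17.9) + (+27.0) + (+94.0) + (-191.8) = -64.3 kcal

ΔH = -64.3 kcal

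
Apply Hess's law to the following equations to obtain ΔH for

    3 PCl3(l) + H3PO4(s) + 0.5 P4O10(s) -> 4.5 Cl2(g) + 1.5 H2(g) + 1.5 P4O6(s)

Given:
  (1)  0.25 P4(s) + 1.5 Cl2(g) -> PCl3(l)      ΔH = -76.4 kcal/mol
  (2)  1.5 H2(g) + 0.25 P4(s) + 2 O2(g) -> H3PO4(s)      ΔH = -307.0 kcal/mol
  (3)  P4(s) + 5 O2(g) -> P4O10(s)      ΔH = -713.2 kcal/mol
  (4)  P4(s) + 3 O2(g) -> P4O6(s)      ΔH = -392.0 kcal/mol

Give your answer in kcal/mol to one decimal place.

ΔH = 304.8 kcal/mol

(1) reversed and × 3 (PCl3(l) must end up as a reactant; ×3 to match 3 PCl3(l) in the target): (-3)·(-76.4) = +229.2 kcal/mol
(2) reversed (reverse to put H3PO4(s) on the reactant side): +307.0 kcal/mol
(3) reversed and × 1/2 (P4O10(s) must end up as a reactant; scale by 1/2 for the 1/2 P4O10(s)): (-1/2)·(-713.2) = +356.6 kcal/mol
(4) × 3/2 (×3/2 to match 3/2 P4O6(s) in the target): (3/2)·(-392.0) = -588.0 kcal/mol
ΔH = (-3)·(-76.4) + (-1)·(-307.0) + (-1/2)·(-713.2) + (3/2)·(-392.0) = 304.8 kcal/mol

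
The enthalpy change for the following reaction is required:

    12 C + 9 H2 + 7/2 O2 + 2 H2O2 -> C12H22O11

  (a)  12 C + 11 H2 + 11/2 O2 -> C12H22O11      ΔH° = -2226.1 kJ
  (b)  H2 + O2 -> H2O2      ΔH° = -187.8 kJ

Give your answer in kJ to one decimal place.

ΔH° = -1850.5 kJ

(a) as written: -2226.1 kJ
(b) reversed and × 2: (-2)·(-187.8) = +375.6 kJ
ΔH° = (1)·(-2226.1) + (-2)·(-187.8) = -1850.5 kJ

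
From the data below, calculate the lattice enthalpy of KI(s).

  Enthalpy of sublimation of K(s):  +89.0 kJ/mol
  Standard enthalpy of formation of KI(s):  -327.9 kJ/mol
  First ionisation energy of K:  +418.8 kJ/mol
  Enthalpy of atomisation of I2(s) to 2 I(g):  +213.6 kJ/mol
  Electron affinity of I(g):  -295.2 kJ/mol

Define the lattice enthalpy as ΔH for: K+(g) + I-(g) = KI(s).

ΔHf° = 1·ΔHsub + 1·(ΣIE) + 1/2·D(I2) + 1·EA + U
-327.9 = 1·(+89.0) + 1·(+418.8) + 1/2·(+213.6) + 1·(-295.2) + U
U = -327.9 − (+319.4) = -647.3 kJ/mol

U = -647.3 kJ/mol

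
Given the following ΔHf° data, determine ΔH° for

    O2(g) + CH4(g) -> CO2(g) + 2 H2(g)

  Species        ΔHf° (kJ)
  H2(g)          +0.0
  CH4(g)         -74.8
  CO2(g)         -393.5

ΔH° = -318.7 kJ

Products: 1·(-393.5) + 2·(+0.0) = -393.5
Reactants: 1·(+0.0) + 1·(-74.8) = -74.8
ΔH° = (-393.5) − (-74.8) = -318.7 kJ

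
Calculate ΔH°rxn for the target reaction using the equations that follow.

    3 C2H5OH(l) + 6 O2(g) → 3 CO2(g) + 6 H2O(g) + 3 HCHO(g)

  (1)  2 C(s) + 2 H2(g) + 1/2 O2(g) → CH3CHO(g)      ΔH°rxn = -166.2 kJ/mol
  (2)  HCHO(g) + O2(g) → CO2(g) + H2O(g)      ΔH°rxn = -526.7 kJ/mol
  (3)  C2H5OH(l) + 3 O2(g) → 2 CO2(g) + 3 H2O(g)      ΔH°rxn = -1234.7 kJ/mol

ΔH°rxn = -2124.0 kJ/mol

(1): not needed.
(2) reversed and × 3: (-3)·(-526.7) = +1580.1 kJ/mol
(3) × 3: (3)·(-1234.7) = -3704.1 kJ/mol
By Hess's law, ΔH°rxn = (+1580.1) + (-3704.1) = -2124.0 kJ/mol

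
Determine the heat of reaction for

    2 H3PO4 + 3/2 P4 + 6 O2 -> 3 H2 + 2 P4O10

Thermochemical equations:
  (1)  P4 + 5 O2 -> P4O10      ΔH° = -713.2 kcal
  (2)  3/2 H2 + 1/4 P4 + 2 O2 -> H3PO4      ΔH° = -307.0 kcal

(1) × 2: (2)·(-713.2) = -1426.4 kcal
(2) reversed and × 2: (-2)·(-307.0) = +614.0 kcal
ΔH° = (-1426.4) + (+614.0) = -812.4 kcal

ΔH° = -812.4 kcal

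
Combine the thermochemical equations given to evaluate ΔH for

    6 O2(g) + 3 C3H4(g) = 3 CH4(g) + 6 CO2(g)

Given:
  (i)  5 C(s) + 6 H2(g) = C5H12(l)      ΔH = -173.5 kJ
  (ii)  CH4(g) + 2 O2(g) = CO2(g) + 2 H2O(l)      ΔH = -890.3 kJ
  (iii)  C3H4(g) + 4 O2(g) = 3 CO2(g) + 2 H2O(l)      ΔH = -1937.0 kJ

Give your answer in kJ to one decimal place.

ΔH = -3140.1 kJ

(i): not needed.
(ii) reversed and × 3: (-3)·(-890.3) = +2670.9 kJ
(iii) × 3: (3)·(-1937.0) = -5811.0 kJ
By Hess's law, ΔH = (+2670.9) + (-5811.0) = -3140.1 kJ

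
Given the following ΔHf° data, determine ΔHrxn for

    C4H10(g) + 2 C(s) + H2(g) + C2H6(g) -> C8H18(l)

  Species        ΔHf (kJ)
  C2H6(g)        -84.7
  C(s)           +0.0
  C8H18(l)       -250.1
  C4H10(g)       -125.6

ΔHrxn = -39.8 kJ

ΔH°rxn = Σ nΔHf°(products) − Σ nΔHf°(reactants).
Products: 1·(-250.1) = -250.1
Reactants: 1·(-125.6) + 2·(+0.0) + 1·(+0.0) + 1·(-84.7) = -210.3
ΔHrxn = (-250.1) − (-210.3) = -39.8 kJ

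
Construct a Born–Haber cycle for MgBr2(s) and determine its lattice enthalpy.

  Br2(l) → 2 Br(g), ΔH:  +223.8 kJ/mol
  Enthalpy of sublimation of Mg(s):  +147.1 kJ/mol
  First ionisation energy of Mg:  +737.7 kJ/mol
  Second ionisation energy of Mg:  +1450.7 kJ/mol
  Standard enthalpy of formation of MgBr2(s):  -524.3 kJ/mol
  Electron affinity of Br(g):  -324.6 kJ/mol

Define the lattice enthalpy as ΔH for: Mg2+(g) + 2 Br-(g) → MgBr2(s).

U = -2434.4 kJ/mol

ΔHf° = 1·ΔHsub + 1·(ΣIE) + 1·D(Br2) + 2·EA + U
-524.3 = 1·(+147.1) + 1·(+2188.4) + 1·(+223.8) + 2·(-324.6) + U
U = -524.3 − (+1910.1) = -2434.4 kJ/mol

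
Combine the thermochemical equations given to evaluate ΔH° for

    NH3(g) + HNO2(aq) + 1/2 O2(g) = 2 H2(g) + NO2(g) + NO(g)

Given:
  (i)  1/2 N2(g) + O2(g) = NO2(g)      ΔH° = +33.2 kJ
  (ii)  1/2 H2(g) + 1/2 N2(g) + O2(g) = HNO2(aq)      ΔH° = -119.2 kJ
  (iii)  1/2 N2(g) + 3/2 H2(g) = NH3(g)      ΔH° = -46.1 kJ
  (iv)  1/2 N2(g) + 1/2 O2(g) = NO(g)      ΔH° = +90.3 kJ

ΔH° = 288.8 kJ

(i) as written: +33.2 kJ
(ii) reversed: +119.2 kJ
(iii) reversed: +46.1 kJ
(iv) as written: +90.3 kJ
By Hess's law, ΔH° = (+33.2) + (+119.2) + (+46.1) + (+90.3) = 288.8 kJ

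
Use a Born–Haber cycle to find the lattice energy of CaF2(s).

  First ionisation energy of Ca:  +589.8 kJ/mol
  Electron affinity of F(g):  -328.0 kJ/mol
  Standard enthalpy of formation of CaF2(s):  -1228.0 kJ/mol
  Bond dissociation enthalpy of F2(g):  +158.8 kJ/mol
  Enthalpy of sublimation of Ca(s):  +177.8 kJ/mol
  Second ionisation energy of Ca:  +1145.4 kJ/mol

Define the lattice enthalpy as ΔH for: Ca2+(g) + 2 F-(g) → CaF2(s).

ΔHf° = 1·ΔHsub + 1·(ΣIE) + 1·D(F2) + 2·EA + U
-1228.0 = 1·(+177.8) + 1·(+1735.2) + 1·(+158.8) + 2·(-328.0) + U
U = -1228.0 − (+1415.8) = -2643.8 kJ/mol

U = -2643.8 kJ/mol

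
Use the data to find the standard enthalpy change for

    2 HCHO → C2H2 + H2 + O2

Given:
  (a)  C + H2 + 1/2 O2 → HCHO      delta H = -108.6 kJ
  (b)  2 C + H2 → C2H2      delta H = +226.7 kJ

delta H = 443.9 kJ

(a) reversed and × 2: (-2)·(-108.6) = +217.2 kJ
(b) as written: +226.7 kJ
delta H = (-2)·(-108.6) + (1)·(+226.7) = 443.9 kJ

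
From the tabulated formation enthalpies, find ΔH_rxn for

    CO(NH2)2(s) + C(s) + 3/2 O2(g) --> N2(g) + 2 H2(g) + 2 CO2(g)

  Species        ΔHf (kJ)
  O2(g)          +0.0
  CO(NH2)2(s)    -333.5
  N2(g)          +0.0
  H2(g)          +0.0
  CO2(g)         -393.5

Products: 1·(+0.0) + 2·(+0.0) + 2·(-393.5) = -787.0
Reactants: 1·(-333.5) + 1·(+0.0) + 3/2·(+0.0) = -333.5
ΔH_rxn = (-787.0) − (-333.5) = -453.5 kJ

ΔH_rxn = -453.5 kJ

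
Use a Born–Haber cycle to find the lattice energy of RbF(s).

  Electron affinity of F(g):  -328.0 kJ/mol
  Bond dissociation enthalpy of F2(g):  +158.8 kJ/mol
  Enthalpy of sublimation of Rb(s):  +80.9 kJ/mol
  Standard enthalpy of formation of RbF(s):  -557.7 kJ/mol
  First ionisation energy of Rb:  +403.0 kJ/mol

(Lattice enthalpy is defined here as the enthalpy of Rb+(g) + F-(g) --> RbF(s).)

ΔHf° = 1·ΔHsub + 1·(ΣIE) + 1/2·D(F2) + 1·EA + U
-557.7 = 1·(+80.9) + 1·(+403.0) + 1/2·(+158.8) + 1·(-328.0) + U
U = -557.7 − (+235.3) = -793.0 kJ/mol

U = -793.0 kJ/mol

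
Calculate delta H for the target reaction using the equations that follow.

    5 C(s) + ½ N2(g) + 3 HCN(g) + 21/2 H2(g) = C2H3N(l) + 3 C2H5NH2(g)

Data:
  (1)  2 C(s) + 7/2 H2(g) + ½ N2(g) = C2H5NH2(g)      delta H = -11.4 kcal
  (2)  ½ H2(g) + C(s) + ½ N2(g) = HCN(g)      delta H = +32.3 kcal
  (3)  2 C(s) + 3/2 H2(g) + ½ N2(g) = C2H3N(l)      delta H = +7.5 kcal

delta H = -123.6 kcal

(1) × 3 (×3 to match 3 C2H5NH2(g) in the target): (3)·(-11.4) = -34.2 kcal
(2) reversed and × 3 (HCN(g) must end up as a reactant; scale by 3 for the 3 HCN(g)): (-3)·(+32.3) = -96.9 kcal
(3) as written (C2H3N(l) already on the product side): +7.5 kcal
Summing the manipulated equations, delta H = (-34.2) + (-96.9) + (+7.5) = -123.6 kcal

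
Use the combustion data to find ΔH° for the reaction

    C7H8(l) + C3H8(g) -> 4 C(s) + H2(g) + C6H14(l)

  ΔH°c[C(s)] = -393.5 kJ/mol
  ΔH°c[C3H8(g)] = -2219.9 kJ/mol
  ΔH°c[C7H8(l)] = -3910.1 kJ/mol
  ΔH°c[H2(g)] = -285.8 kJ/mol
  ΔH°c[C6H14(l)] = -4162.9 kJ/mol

With combustion enthalpies, reactants minus products:
= [1·(-3910.1) + 1·(-2219.9)] − [4·(-393.5) + 1·(-285.8) + 1·(-4162.9)]
= -107.3 kJ/mol

ΔH° = -107.3 kJ/mol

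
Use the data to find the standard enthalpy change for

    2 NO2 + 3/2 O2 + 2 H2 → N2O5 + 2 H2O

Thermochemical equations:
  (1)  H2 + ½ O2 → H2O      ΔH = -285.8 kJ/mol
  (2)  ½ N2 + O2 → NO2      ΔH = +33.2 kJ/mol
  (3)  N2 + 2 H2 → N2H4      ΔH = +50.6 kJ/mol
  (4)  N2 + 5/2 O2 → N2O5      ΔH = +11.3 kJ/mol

ΔH = -626.7 kJ/mol

(1) × 2: (2)·(-285.8) = -571.6 kJ/mol
(2) reversed and × 2: (-2)·(+33.2) = -66.4 kJ/mol
(3): not needed.
(4) as written: +11.3 kJ/mol
Since enthalpy is a state function, ΔH = (-571.6) + (-66.4) + (+11.3) = -626.7 kJ/mol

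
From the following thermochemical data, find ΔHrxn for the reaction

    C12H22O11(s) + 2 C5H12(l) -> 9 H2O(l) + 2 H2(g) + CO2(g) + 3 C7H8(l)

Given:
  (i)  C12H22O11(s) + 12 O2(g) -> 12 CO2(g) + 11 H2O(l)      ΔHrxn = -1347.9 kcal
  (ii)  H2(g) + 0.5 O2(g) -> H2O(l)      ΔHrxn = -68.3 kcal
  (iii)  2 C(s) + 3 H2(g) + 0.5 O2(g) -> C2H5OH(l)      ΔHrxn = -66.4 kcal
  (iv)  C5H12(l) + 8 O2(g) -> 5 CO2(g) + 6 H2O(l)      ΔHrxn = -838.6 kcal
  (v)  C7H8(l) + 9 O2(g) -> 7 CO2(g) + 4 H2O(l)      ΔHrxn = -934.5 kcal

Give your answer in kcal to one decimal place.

ΔHrxn = -85.0 kcal

(i) as written (C12H22O11(s) already on the reactant side): -1347.9 kcal
(ii) reversed and × 2: (-2)·(-68.3) = +136.6 kcal
(iii): not needed (C(s) appears nowhere else).
(iv) × 2 (scale by 2 for the 2 C5H12(l)): (2)·(-838.6) = -1677.2 kcal
(v) reversed and × 3 (reverse to put C7H8(l) on the product side; scale by 3 for the 3 C7H8(l)): (-3)·(-934.5) = +2803.5 kcal
ΔHrxn = (1)·(-1347.9) + (-2)·(-68.3) + (2)·(-838.6) + (-3)·(-934.5) = -85.0 kcal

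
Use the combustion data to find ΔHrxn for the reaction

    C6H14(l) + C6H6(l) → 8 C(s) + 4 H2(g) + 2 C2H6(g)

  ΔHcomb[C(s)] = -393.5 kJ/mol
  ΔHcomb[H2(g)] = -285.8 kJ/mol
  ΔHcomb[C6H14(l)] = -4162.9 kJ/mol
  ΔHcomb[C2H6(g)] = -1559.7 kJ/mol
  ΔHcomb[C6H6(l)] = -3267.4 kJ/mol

With combustion enthalpies, reactants minus products:
= [1·(-4162.9) + 1·(-3267.4)] − [8·(-393.5) + 4·(-285.8) + 2·(-1559.7)]
= -19.7 kJ/mol

ΔHrxn = -19.7 kJ/mol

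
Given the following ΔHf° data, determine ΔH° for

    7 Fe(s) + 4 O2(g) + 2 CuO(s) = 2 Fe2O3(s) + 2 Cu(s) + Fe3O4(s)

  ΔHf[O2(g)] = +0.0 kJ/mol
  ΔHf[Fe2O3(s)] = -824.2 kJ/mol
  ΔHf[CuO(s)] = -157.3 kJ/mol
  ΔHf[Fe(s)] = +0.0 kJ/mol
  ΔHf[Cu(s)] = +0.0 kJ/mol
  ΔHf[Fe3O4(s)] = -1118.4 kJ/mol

ΔH° = -2452.2 kJ/mol

ΔH°rxn = Σ nΔHf°(products) − Σ nΔHf°(reactants).
Products: 2·(-824.2) + 2·(+0.0) + 1·(-1118.4) = -2766.8
Reactants: 7·(+0.0) + 4·(+0.0) + 2·(-157.3) = -314.6
ΔH° = (-2766.8) − (-314.6) = -2452.2 kJ/mol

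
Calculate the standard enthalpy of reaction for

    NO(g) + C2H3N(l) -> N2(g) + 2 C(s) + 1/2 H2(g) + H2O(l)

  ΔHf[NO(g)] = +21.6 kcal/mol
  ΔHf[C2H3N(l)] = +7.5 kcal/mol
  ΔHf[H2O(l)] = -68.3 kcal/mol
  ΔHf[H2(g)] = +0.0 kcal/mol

ΔH°rxn = Σ nΔHf°(products) − Σ nΔHf°(reactants).
Products: 1·(+0.0) + 2·(+0.0) + 1/2·(+0.0) + 1·(-68.3) = -68.3
Reactants: 1·(+21.6) + 1·(+7.5) = +29.1
ΔH°rxn = (-68.3) − (+29.1) = -97.4 kcal/mol

ΔH°rxn = -97.4 kcal/mol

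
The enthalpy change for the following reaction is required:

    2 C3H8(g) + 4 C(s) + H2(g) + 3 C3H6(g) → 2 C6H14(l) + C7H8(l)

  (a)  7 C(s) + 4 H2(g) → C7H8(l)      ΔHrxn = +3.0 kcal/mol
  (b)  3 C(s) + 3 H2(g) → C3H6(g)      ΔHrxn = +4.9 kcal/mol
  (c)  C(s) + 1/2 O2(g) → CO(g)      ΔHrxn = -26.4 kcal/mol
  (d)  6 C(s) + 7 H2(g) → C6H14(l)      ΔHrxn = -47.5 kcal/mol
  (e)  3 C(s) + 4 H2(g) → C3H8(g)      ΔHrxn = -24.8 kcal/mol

(a) as written: +3.0 kcal/mol
(b) reversed and × 3: (-3)·(+4.9) = -14.7 kcal/mol
(c): not needed.
(d) × 2: (2)·(-47.5) = -95.0 kcal/mol
(e) reversed and × 2: (-2)·(-24.8) = +49.6 kcal/mol
ΔHrxn = (+3.0) + (-14.7) + (-95.0) + (+49.6) = -57.1 kcal/mol

ΔHrxn = -57.1 kcal/mol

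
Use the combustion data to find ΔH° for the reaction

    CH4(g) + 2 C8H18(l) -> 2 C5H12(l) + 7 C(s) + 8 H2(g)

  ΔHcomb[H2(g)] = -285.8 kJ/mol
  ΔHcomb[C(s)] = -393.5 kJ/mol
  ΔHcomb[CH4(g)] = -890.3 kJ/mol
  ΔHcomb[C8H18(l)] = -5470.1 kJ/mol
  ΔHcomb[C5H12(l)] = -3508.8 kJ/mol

ΔH° = 228.0 kJ/mol

With combustion enthalpies, reactants minus products:
= [1·(-890.3) + 2·(-5470.1)] − [2·(-3508.8) + 7·(-393.5) + 8·(-285.8)]
= 228.0 kJ/mol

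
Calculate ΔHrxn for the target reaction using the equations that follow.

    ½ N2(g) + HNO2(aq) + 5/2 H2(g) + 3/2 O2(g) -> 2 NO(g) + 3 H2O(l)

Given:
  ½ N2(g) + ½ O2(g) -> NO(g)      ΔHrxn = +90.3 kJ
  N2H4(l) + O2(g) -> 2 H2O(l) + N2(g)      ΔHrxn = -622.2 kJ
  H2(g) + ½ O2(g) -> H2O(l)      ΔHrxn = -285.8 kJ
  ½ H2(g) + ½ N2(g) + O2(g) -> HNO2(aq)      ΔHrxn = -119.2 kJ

ΔHrxn = -557.6 kJ

equation 1 × 2 (scale by 2 for the 2 NO(g)): (2)·(+90.3) = +180.6 kJ
equation 2: not needed (N2H4(l) appears nowhere else).
equation 3 × 3: (3)·(-285.8) = -857.4 kJ
equation 4 reversed (reverse to put HNO2(aq) on the reactant side): +119.2 kJ
ΔHrxn = (+180.6) + (-857.4) + (+119.2) = -557.6 kJ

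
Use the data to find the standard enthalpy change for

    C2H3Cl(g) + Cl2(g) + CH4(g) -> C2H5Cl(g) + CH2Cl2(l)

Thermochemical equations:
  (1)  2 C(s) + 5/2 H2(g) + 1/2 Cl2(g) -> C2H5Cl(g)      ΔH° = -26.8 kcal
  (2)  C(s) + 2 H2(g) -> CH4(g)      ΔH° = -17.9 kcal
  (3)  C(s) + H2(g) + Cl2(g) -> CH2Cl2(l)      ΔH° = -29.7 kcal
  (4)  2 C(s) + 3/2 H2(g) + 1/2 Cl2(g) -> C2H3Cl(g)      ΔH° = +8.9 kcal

ΔH° = -47.5 kcal

(1) as written (C2H5Cl(g) already on the product side): -26.8 kcal
(2) reversed (CH4(g) must end up as a reactant): +17.9 kcal
(3) as written (CH2Cl2(l) already on the product side): -29.7 kcal
(4) reversed (reverse to put C2H3Cl(g) on the reactant side): -8.9 kcal
Since enthalpy is a state function, ΔH° = (-26.8) + (+17.9) + (-29.7) + (-8.9) = -47.5 kcal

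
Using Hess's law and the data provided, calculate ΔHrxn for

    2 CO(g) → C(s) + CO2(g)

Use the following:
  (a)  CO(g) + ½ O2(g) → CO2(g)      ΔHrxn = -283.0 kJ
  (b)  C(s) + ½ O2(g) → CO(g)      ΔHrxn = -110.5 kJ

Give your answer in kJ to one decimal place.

ΔHrxn = -172.5 kJ

(a) as written: -283.0 kJ
(b) reversed: +110.5 kJ
Summing the manipulated equations, ΔHrxn = (-283.0) + (+110.5) = -172.5 kJ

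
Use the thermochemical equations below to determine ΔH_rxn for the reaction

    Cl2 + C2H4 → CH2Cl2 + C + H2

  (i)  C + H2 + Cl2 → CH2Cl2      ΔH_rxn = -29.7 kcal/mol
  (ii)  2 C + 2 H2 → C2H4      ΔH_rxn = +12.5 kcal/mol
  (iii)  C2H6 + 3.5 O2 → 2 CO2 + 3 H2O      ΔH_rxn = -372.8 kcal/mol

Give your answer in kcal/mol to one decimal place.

ΔH_rxn = -42.2 kcal/mol

(i) as written: -29.7 kcal/mol
(ii) reversed: -12.5 kcal/mol
(iii): not needed.
Summing the manipulated equations, ΔH_rxn = (-29.7) + (-12.5) = -42.2 kcal/mol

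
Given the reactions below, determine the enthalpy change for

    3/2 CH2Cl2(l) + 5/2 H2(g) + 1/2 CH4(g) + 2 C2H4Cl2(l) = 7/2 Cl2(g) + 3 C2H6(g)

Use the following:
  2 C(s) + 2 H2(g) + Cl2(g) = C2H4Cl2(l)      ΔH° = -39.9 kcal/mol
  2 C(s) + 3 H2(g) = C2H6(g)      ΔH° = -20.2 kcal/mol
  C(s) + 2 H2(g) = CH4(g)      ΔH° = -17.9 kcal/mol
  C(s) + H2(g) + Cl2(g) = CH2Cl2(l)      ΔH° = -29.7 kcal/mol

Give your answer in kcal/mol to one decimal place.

equation 1 reversed and × 2: (-2)·(-39.9) = +79.8 kcal/mol
equation 2 × 3: (3)·(-20.2) = -60.6 kcal/mol
equation 3 reversed and × 1/2: (-1/2)·(-17.9) = +8.95 kcal/mol
equation 4 reversed and × 3/2: (-3/2)·(-29.7) = +44.55 kcal/mol
ΔH° = (+79.8) + (-60.6) + (+8.95) + (+44.55) = 72.7 kcal/mol

ΔH° = 72.7 kcal/mol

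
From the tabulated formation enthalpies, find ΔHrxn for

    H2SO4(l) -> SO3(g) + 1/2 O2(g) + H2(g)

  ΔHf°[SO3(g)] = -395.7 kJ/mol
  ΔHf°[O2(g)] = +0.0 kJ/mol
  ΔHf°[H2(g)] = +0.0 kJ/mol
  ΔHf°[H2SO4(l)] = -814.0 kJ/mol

ΔHrxn = 418.3 kJ/mol

Products: 1·(-395.7) + 1/2·(+0.0) + 1·(+0.0) = -395.7
Reactants: 1·(-814.0) = -814.0
ΔHrxn = (-395.7) − (-814.0) = 418.3 kJ/mol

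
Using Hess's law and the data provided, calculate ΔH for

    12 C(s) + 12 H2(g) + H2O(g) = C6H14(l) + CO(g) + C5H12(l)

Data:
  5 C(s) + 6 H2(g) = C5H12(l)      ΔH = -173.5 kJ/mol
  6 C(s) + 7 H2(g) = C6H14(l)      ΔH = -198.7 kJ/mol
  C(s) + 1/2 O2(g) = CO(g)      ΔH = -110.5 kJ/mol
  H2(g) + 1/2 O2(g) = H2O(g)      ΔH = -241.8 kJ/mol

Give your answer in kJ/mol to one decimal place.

ΔH = -240.9 kJ/mol

equation 1 as written (C5H12(l) already on the product side): -173.5 kJ/mol
equation 2 as written (C6H14(l) already on the product side): -198.7 kJ/mol
equation 3 as written (CO(g) already on the product side): -110.5 kJ/mol
equation 4 reversed (H2O(g) must end up as a reactant): +241.8 kJ/mol
Combining the equations, ΔH = (1)·(-173.5) + (1)·(-198.7) + (1)·(-110.5) + (-1)·(-241.8) = -240.9 kJ/mol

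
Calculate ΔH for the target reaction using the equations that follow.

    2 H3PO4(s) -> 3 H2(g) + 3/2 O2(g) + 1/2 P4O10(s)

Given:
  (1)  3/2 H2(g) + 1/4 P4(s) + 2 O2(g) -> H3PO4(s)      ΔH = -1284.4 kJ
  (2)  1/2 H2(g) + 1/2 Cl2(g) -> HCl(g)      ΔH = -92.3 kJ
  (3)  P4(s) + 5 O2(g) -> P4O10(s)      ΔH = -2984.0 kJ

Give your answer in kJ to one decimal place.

ΔH = 1076.8 kJ

(1) reversed and × 2 (reverse to put H3PO4(s) on the reactant side; scale by 2 for the 2 H3PO4(s)): (-2)·(-1284.4) = +2568.8 kJ
(2): not needed (HCl(g) appears nowhere else).
(3) × 1/2 (scale by 1/2 for the 1/2 P4O10(s)): (1/2)·(-2984.0) = -1492.0 kJ
ΔH = (+2568.8) + (-1492.0) = 1076.8 kJ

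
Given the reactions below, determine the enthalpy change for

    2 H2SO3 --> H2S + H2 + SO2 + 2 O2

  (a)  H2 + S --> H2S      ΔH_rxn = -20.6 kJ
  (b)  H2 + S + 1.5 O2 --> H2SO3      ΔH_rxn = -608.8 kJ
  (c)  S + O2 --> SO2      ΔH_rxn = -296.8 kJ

ΔH_rxn = 900.2 kJ

(a) as written: -20.6 kJ
(b) reversed and × 2: (-2)·(-608.8) = +1217.6 kJ
(c) as written: -296.8 kJ
Combining the equations, ΔH_rxn = (1)·(-20.6) + (-2)·(-608.8) + (1)·(-296.8) = 900.2 kJ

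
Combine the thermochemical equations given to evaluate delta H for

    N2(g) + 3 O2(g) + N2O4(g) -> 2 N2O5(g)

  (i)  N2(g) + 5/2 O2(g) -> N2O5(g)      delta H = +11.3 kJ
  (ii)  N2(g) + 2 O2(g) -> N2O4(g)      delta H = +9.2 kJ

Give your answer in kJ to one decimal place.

delta H = 13.4 kJ

(i) × 2 (scale by 2 for the 2 N2O5(g)): (2)·(+11.3) = +22.6 kJ
(ii) reversed (N2O4(g) must end up as a reactant): -9.2 kJ
Summing the manipulated equations, delta H = (2)·(+11.3) + (-1)·(+9.2) = 13.4 kJ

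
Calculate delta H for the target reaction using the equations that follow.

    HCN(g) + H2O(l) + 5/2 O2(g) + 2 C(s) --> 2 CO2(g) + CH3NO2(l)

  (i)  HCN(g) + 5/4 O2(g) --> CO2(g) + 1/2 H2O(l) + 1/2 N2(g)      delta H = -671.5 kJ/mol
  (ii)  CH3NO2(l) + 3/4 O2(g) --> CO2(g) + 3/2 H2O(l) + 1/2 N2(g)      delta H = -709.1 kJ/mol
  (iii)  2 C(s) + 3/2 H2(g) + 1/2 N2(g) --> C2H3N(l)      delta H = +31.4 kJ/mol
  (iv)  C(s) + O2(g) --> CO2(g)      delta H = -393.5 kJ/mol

(i) as written (HCN(g) already on the reactant side): -671.5 kJ/mol
(ii) reversed (CH3NO2(l) must end up as a product): +709.1 kJ/mol
(iii): not needed (H2(g) appears nowhere else).
(iv) × 2: (2)·(-393.5) = -787.0 kJ/mol
By Hess's law, delta H = (-671.5) + (+709.1) + (-787.0) = -749.4 kJ/mol

delta H = -749.4 kJ/mol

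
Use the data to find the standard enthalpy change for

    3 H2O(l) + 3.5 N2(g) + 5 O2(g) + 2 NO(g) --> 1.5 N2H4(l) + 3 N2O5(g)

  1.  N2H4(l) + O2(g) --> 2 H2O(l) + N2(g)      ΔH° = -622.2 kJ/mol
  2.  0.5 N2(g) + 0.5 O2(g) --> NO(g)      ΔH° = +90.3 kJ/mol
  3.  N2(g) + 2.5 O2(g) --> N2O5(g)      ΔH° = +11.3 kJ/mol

ΔH° = 786.6 kJ/mol

eq. 1 reversed and × 3/2: (-3/2)·(-622.2) = +933.3 kJ/mol
eq. 2 reversed and × 2: (-2)·(+90.3) = -180.6 kJ/mol
eq. 3 × 3: (3)·(+11.3) = +33.9 kJ/mol
Summing the manipulated equations, ΔH° = (-3/2)·(-622.2) + (-2)·(+90.3) + (3)·(+11.3) = 786.6 kJ/mol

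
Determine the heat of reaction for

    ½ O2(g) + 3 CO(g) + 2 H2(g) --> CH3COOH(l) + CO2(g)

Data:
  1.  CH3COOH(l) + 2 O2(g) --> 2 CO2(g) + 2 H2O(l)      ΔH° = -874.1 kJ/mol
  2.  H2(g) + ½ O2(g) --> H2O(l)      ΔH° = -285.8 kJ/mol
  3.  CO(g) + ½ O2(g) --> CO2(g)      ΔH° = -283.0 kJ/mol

eq. 1 reversed: +874.1 kJ/mol
eq. 2 × 2: (2)·(-285.8) = -571.6 kJ/mol
eq. 3 × 3: (3)·(-283.0) = -849.0 kJ/mol
ΔH° = (-1)·(-874.1) + (2)·(-285.8) + (3)·(-283.0) = -546.5 kJ/mol

ΔH° = -546.5 kJ/mol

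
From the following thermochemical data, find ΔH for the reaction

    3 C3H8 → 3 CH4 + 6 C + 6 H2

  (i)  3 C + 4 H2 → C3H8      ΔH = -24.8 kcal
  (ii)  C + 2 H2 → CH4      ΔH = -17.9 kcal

ΔH = 20.7 kcal

(i) reversed and × 3 (reverse to put C3H8 on the reactant side; ×3 to match 3 C3H8 in the target): (-3)·(-24.8) = +74.4 kcal
(ii) × 3 (scale by 3 for the 3 CH4): (3)·(-17.9) = -53.7 kcal
Since enthalpy is a state function, ΔH = (+74.4) + (-53.7) = 20.7 kcal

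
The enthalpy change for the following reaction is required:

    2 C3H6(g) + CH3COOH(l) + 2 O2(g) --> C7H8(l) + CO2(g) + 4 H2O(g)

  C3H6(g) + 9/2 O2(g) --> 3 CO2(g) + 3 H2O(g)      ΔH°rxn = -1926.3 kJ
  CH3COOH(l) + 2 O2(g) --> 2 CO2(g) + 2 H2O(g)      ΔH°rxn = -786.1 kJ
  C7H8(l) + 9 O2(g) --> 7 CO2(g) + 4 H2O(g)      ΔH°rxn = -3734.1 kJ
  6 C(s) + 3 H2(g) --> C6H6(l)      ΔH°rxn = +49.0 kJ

equation 1 × 2 (×2 to match 2 C3H6(g) in the target): (2)·(-1926.3) = -3852.6 kJ
equation 2 as written (CH3COOH(l) already on the reactant side): -786.1 kJ
equation 3 reversed (C7H8(l) must end up as a product): +3734.1 kJ
equation 4: not needed (C6H6(l) appears nowhere else).
ΔH°rxn = (-3852.6) + (-786.1) + (+3734.1) = -904.6 kJ

ΔH°rxn = -904.6 kJ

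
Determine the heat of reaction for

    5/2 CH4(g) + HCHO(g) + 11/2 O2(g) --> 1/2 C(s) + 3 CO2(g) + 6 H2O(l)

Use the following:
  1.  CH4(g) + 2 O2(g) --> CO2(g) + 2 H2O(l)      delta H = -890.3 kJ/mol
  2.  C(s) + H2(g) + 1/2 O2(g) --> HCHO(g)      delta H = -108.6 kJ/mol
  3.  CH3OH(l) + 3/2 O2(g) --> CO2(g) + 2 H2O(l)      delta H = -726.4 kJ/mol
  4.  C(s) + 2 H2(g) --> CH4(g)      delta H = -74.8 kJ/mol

eq. 1 × 3: (3)·(-890.3) = -2670.9 kJ/mol
eq. 2 reversed: +108.6 kJ/mol
eq. 3: not needed.
eq. 4 × 1/2: (1/2)·(-74.8) = -37.4 kJ/mol
Since enthalpy is a state function, delta H = (-2670.9) + (+108.6) + (-37.4) = -2599.7 kJ/mol

delta H = -2599.7 kJ/mol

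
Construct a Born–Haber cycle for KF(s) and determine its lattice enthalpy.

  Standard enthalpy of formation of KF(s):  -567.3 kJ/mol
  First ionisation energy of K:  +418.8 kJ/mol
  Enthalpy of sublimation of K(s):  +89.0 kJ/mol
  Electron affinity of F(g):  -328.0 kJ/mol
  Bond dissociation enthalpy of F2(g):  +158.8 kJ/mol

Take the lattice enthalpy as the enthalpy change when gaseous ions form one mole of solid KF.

U = -826.5 kJ/mol

ΔHf° = 1·ΔHsub + 1·(ΣIE) + 1/2·D(F2) + 1·EA + U
-567.3 = 1·(+89.0) + 1·(+418.8) + 1/2·(+158.8) + 1·(-328.0) + U
U = -567.3 − (+259.2) = -826.5 kJ/mol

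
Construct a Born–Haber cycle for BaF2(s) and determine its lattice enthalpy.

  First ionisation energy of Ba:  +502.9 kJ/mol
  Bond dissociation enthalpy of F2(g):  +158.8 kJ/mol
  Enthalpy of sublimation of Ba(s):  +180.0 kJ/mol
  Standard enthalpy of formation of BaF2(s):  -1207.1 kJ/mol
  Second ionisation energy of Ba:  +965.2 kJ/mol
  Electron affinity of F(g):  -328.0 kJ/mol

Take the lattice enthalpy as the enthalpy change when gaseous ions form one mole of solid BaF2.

ΔHf° = 1·ΔHsub + 1·(ΣIE) + 1·D(F2) + 2·EA + U
-1207.1 = 1·(+180.0) + 1·(+1468.1) + 1·(+158.8) + 2·(-328.0) + U
U = -1207.1 − (+1150.9) = -2358.0 kJ/mol

U = -2358.0 kJ/mol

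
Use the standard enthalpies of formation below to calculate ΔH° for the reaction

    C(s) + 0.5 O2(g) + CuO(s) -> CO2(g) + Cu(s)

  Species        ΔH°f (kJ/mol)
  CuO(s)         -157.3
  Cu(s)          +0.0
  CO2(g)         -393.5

ΔH°rxn = Σ nΔHf°(products) − Σ nΔHf°(reactants).
Products: 1·(-393.5) + 1·(+0.0) = -393.5
Reactants: 1·(+0.0) + 1/2·(+0.0) + 1·(-157.3) = -157.3
ΔH° = (-393.5) − (-157.3) = -236.2 kJ/mol

ΔH° = -236.2 kJ/mol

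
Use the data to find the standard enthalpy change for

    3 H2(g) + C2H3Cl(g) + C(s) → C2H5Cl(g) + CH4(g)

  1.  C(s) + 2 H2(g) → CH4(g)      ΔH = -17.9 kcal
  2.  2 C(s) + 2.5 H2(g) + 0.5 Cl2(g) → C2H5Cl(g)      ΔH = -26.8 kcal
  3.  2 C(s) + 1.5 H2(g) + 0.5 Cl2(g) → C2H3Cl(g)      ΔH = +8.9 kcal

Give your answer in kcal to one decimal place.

eq. 1 as written: -17.9 kcal
eq. 2 as written: -26.8 kcal
eq. 3 reversed: -8.9 kcal
ΔH = (-17.9) + (-26.8) + (-8.9) = -53.6 kcal

ΔH = -53.6 kcal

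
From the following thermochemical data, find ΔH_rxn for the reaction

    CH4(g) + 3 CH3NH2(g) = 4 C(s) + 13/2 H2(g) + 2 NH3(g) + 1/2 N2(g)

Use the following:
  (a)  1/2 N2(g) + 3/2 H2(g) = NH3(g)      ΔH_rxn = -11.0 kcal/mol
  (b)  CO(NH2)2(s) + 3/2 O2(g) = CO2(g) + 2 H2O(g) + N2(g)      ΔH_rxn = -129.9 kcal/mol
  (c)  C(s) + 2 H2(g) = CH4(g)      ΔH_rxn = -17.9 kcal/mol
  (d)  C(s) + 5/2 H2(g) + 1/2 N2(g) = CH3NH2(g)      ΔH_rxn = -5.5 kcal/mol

(a) × 2 (scale by 2 for the 2 NH3(g)): (2)·(-11.0) = -22.0 kcal/mol
(b): not needed (CO2(g) appears nowhere else).
(c) reversed (CH4(g) must end up as a reactant): +17.9 kcal/mol
(d) reversed and × 3 (reverse to put CH3NH2(g) on the reactant side; ×3 to match 3 CH3NH2(g) in the target): (-3)·(-5.5) = +16.5 kcal/mol
By Hess's law, ΔH_rxn = (-22.0) + (+17.9) + (+16.5) = 12.4 kcal/mol

ΔH_rxn = 12.4 kcal/mol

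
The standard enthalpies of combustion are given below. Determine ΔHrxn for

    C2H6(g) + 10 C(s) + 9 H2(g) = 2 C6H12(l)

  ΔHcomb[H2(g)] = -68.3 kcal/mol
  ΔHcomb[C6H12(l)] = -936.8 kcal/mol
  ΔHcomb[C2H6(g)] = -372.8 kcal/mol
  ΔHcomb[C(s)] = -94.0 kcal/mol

ΔHrxn = -53.9 kcal/mol

With combustion enthalpies, reactants minus products:
= [1·(-372.8) + 10·(-94.0) + 9·(-68.3)] − [2·(-936.8)]
= -53.9 kcal/mol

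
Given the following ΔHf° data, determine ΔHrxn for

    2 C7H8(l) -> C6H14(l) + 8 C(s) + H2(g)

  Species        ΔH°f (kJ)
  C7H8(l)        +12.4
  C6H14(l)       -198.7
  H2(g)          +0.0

ΔH°rxn = Σ nΔHf°(products) − Σ nΔHf°(reactants).
Products: 1·(-198.7) + 8·(+0.0) + 1·(+0.0) = -198.7
Reactants: 2·(+12.4) = +24.8
ΔHrxn = (-198.7) − (+24.8) = -223.5 kJ

ΔHrxn = -223.5 kJ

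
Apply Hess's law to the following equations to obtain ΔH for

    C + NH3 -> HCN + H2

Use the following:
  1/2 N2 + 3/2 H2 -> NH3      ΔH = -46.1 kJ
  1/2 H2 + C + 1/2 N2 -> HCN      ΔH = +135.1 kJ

ΔH = 181.2 kJ

equation 1 reversed (reverse to put NH3 on the reactant side): +46.1 kJ
equation 2 as written (HCN already on the product side): +135.1 kJ
ΔH = (+46.1) + (+135.1) = 181.2 kJ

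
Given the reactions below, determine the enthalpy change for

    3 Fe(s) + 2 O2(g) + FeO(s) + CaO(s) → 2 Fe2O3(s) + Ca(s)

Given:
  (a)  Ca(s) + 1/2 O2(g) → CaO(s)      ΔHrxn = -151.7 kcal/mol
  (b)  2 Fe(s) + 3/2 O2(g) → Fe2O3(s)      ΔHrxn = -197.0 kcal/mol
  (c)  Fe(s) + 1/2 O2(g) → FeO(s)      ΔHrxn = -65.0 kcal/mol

ΔHrxn = -177.3 kcal/mol

(a) reversed: +151.7 kcal/mol
(b) × 2: (2)·(-197.0) = -394.0 kcal/mol
(c) reversed: +65.0 kcal/mol
ΔHrxn = (+151.7) + (-394.0) + (+65.0) = -177.3 kcal/mol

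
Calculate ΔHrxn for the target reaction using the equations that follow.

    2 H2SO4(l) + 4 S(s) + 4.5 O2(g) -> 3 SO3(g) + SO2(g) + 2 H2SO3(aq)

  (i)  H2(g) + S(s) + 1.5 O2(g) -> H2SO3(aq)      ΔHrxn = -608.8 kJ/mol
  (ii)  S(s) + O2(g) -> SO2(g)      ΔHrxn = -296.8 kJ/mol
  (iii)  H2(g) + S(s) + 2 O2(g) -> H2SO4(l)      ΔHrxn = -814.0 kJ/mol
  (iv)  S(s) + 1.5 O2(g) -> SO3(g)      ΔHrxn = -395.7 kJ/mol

(i) × 2: (2)·(-608.8) = -1217.6 kJ/mol
(ii) as written: -296.8 kJ/mol
(iii) reversed and × 2: (-2)·(-814.0) = +1628.0 kJ/mol
(iv) × 3: (3)·(-395.7) = -1187.1 kJ/mol
Summing the manipulated equations, ΔHrxn = (-1217.6) + (-296.8) + (+1628.0) + (-1187.1) = -1073.5 kJ/mol

ΔHrxn = -1073.5 kJ/mol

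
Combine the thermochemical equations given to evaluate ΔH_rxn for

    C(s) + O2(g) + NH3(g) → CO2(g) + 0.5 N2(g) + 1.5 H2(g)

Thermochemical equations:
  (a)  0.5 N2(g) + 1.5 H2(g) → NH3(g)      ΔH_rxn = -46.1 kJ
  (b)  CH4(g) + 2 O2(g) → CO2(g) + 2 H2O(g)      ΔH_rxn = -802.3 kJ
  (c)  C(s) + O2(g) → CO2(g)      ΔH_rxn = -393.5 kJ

(a) reversed: +46.1 kJ
(b): not needed.
(c) as written: -393.5 kJ
Combining the equations, ΔH_rxn = (+46.1) + (-393.5) = -347.4 kJ

ΔH_rxn = -347.4 kJ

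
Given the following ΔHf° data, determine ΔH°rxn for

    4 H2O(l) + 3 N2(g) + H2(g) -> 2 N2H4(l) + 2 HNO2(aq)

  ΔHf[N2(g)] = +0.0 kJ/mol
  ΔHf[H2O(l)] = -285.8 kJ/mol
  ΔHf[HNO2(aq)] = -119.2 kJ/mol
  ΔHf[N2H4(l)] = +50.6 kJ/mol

Products: 2·(+50.6) + 2·(-119.2) = -137.2
Reactants: 4·(-285.8) + 3·(+0.0) + 1·(+0.0) = -1143.2
ΔH°rxn = (-137.2) − (-1143.2) = 1006.0 kJ/mol

ΔH°rxn = 1006.0 kJ/mol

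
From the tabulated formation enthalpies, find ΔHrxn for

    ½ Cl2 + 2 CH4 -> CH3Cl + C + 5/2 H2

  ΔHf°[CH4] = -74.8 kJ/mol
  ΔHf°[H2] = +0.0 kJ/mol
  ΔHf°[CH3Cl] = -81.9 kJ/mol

ΔHrxn = 67.7 kJ/mol

ΔH°rxn = Σ nΔHf°(products) − Σ nΔHf°(reactants).
Products: 1·(-81.9) + 1·(+0.0) + 5/2·(+0.0) = -81.9
Reactants: 1/2·(+0.0) + 2·(-74.8) = -149.6
ΔHrxn = (-81.9) − (-149.6) = 67.7 kJ/mol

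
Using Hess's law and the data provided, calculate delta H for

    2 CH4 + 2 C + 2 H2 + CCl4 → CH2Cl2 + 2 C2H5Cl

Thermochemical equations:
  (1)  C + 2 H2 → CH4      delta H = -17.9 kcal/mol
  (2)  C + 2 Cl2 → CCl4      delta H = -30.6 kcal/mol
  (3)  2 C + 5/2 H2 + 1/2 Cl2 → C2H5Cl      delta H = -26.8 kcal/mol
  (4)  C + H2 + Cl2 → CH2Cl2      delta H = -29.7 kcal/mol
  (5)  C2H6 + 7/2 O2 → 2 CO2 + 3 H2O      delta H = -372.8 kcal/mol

delta H = -16.9 kcal/mol

(1) reversed and × 2: (-2)·(-17.9) = +35.8 kcal/mol
(2) reversed: +30.6 kcal/mol
(3) × 2: (2)·(-26.8) = -53.6 kcal/mol
(4) as written: -29.7 kcal/mol
(5): not needed.
Combining the equations, delta H = (-2)·(-17.9) + (-1)·(-30.6) + (2)·(-26.8) + (1)·(-29.7) = -16.9 kcal/mol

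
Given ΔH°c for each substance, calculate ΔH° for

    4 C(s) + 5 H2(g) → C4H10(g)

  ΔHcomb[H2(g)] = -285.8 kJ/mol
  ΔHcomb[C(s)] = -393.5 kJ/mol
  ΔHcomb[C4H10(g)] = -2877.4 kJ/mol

With combustion enthalpies, reactants minus products:
= [4·(-393.5) + 5·(-285.8)] − [1·(-2877.4)]
= -125.6 kJ/mol

ΔH° = -125.6 kJ/mol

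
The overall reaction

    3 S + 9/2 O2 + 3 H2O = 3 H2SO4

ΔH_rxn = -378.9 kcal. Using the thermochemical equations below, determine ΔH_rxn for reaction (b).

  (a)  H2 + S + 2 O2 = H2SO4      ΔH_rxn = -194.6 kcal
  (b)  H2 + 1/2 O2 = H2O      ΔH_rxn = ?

(a) × 3: (3)·(-194.6) = -583.8 kcal
(b) reversed and × 3: contributes −3·x
-378.9 = (-583.8) − 3·x
x = (-378.9 − (-583.8)) / (-3) = -68.3 kcal

ΔH_rxn = -68.3 kcal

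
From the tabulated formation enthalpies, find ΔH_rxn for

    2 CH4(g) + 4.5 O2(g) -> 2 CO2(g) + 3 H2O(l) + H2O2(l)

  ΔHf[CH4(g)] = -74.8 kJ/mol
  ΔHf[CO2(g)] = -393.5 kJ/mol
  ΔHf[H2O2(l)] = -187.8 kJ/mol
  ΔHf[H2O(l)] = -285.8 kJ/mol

ΔH_rxn = -1682.6 kJ/mol

ΔH°rxn = Σ nΔHf°(products) − Σ nΔHf°(reactants).
Products: 2·(-393.5) + 3·(-285.8) + 1·(-187.8) = -1832.2
Reactants: 2·(-74.8) + 9/2·(+0.0) = -149.6
ΔH_rxn = (-1832.2) − (-149.6) = -1682.6 kJ/mol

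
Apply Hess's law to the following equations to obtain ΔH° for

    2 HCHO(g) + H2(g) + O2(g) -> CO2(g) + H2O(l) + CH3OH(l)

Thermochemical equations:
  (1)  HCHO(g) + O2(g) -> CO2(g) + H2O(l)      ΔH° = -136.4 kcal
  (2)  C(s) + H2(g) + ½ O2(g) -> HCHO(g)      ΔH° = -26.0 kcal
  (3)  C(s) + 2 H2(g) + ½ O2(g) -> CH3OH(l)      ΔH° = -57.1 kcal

(1) as written (CO2(g) already on the product side): -136.4 kcal
(2) reversed: +26.0 kcal
(3) as written (CH3OH(l) already on the product side): -57.1 kcal
By Hess's law, ΔH° = (-136.4) + (+26.0) + (-57.1) = -167.5 kcal

ΔH° = -167.5 kcal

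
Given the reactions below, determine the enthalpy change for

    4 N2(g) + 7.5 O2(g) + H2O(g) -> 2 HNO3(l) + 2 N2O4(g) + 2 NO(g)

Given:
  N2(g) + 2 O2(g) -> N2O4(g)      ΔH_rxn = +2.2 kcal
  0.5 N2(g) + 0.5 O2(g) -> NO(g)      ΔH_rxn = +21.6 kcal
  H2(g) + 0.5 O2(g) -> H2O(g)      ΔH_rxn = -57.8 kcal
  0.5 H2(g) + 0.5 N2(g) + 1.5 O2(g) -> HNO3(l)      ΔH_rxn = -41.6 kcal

equation 1 × 2 (scale by 2 for the 2 N2O4(g)): (2)·(+2.2) = +4.4 kcal
equation 2 × 2 (scale by 2 for the 2 NO(g)): (2)·(+21.6) = +43.2 kcal
equation 3 reversed (reverse to put H2O(g) on the reactant side): +57.8 kcal
equation 4 × 2 (×2 to match 2 HNO3(l) in the target): (2)·(-41.6) = -83.2 kcal
Summing the manipulated equations, ΔH_rxn = (+4.4) + (+43.2) + (+57.8) + (-83.2) = 22.2 kcal

ΔH_rxn = 22.2 kcal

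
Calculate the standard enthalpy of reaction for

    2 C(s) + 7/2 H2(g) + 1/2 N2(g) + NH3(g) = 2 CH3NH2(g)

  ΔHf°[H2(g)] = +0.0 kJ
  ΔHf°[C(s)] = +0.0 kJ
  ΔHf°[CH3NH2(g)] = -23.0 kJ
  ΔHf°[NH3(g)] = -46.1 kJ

ΔH_rxn = 0.1 kJ

Products: 2·(-23.0) = -46.0
Reactants: 2·(+0.0) + 7/2·(+0.0) + 1/2·(+0.0) + 1·(-46.1) = -46.1
ΔH_rxn = (-46.0) − (-46.1) = 0.1 kJ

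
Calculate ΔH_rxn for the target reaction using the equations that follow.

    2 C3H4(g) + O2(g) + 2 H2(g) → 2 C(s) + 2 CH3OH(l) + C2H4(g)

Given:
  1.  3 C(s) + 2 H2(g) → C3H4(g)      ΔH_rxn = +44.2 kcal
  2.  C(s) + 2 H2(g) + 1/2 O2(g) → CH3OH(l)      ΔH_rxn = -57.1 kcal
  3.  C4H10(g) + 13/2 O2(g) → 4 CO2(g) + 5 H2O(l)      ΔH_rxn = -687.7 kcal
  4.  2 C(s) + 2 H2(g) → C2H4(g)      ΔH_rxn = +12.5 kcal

eq. 1 reversed and × 2: (-2)·(+44.2) = -88.4 kcal
eq. 2 × 2: (2)·(-57.1) = -114.2 kcal
eq. 3: not needed.
eq. 4 as written: +12.5 kcal
Combining the equations, ΔH_rxn = (-88.4) + (-114.2) + (+12.5) = -190.1 kcal

ΔH_rxn = -190.1 kcal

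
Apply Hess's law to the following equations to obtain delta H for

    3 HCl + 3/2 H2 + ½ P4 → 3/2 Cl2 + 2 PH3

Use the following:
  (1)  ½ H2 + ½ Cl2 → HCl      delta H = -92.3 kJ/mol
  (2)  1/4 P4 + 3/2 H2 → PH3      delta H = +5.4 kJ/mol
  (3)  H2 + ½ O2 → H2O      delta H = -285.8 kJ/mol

(1) reversed and × 3: (-3)·(-92.3) = +276.9 kJ/mol
(2) × 2: (2)·(+5.4) = +10.8 kJ/mol
(3): not needed.
delta H = (-3)·(-92.3) + (2)·(+5.4) = 287.7 kJ/mol

delta H = 287.7 kJ/mol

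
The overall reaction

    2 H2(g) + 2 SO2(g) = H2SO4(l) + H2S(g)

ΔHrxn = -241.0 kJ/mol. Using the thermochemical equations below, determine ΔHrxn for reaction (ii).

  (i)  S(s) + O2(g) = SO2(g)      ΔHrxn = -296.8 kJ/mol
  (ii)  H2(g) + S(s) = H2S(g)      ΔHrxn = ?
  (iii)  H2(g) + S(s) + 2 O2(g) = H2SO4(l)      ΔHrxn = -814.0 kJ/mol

(i) reversed and × 2 (SO2(g) must end up as a reactant; scale by 2 for the 2 SO2(g)): (-2)·(-296.8) = +593.6 kJ/mol
(ii) as written (H2S(g) already on the product side): contributes x
(iii) as written (H2SO4(l) already on the product side): -814.0 kJ/mol
-241.0 = (+593.6) + (-814.0) + x
x = (-241.0 − (-220.4)) / (1) = -20.6 kJ/mol

ΔHrxn = -20.6 kJ/mol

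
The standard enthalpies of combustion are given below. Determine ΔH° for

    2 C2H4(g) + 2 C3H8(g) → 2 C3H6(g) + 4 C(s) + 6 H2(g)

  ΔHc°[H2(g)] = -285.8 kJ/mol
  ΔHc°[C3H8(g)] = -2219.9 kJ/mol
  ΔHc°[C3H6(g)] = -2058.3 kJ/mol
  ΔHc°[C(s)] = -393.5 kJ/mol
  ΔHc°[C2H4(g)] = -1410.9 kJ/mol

ΔH° = 143.8 kJ/mol

With combustion enthalpies, reactants minus products:
= [2·(-1410.9) + 2·(-2219.9)] − [2·(-2058.3) + 4·(-393.5) + 6·(-285.8)]
= 143.8 kJ/mol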